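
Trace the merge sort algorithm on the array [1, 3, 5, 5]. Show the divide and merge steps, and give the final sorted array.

Merge sort trace:

Split: [1, 3, 5, 5] -> [1, 3] and [5, 5]
  Split: [1, 3] -> [1] and [3]
  Merge: [1] + [3] -> [1, 3]
  Split: [5, 5] -> [5] and [5]
  Merge: [5] + [5] -> [5, 5]
Merge: [1, 3] + [5, 5] -> [1, 3, 5, 5]

Final sorted array: [1, 3, 5, 5]

The merge sort proceeds by recursively splitting the array and merging sorted halves.
After all merges, the sorted array is [1, 3, 5, 5].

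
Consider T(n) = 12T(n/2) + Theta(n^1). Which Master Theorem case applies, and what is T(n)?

Master Theorem for T(n) = 12T(n/2) + O(n^1):

a = 12, b = 2, c = 1
log_b(a) = log_2(12) = 3.5850

Case 1: c = 1 < log_2(12) = 3.5850
T(n) = O(n^(log_2 12))

For T(n) = 12T(n/2) + O(n^1): log_2(12) = 3.5850. This is Case 1 of the Master Theorem (c < log_b(a), work dominated by leaves), giving O(n^(log_2 12)).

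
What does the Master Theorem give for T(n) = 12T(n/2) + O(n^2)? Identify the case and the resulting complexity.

Master Theorem for T(n) = 12T(n/2) + O(n^2):

a = 12, b = 2, c = 2
log_b(a) = log_2(12) = 3.5850

Case 1: c = 2 < log_2(12) = 3.5850
T(n) = O(n^(log_2 12))

For T(n) = 12T(n/2) + O(n^2): log_2(12) = 3.5850. This is Case 1 of the Master Theorem (c < log_b(a), work dominated by leaves), giving O(n^(log_2 12)).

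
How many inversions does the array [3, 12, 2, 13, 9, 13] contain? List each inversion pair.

Finding inversions in [3, 12, 2, 13, 9, 13]:

(0, 2): arr[0]=3 > arr[2]=2
(1, 2): arr[1]=12 > arr[2]=2
(1, 4): arr[1]=12 > arr[4]=9
(3, 4): arr[3]=13 > arr[4]=9

Total inversions: 4

The array has 4 inversion(s): (0,2), (1,2), (1,4), (3,4). Each pair (i,j) satisfies i < j and arr[i] > arr[j].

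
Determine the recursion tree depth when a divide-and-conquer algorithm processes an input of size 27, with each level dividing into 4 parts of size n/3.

For divide and conquer with division factor 3:

Problem sizes at each level:
Level 0: 27
Level 1: 9
Level 2: 3
Level 3: 1

The root is level 0 and the size-1 base case is level 3 (the tree spans levels 0 through 3, i.e. 4 levels counting the root), so the depth is the number of divisions: log_3(27) = 3

The recursion tree depth is log_3(27) = 3. At each level, the problem size is divided by 3, so it takes 3 divisions to reduce to a base case of size 1. The algorithm makes 4 recursive calls at each level.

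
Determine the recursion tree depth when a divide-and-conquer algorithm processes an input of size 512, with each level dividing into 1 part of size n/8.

For divide and conquer with division factor 8:

Problem sizes at each level:
Level 0: 512
Level 1: 64
Level 2: 8
Level 3: 1

The root is level 0 and the size-1 base case is level 3 (the tree spans levels 0 through 3, i.e. 4 levels counting the root), so the depth is the number of divisions: log_8(512) = 3

The recursion tree depth is log_8(512) = 3. At each level, the problem size is divided by 8, so it takes 3 divisions to reduce to a base case of size 1. The algorithm makes 1 recursive call at each level.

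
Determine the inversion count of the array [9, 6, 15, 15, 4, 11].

Finding inversions in [9, 6, 15, 15, 4, 11]:

(0, 1): arr[0]=9 > arr[1]=6
(0, 4): arr[0]=9 > arr[4]=4
(1, 4): arr[1]=6 > arr[4]=4
(2, 4): arr[2]=15 > arr[4]=4
(2, 5): arr[2]=15 > arr[5]=11
(3, 4): arr[3]=15 > arr[4]=4
(3, 5): arr[3]=15 > arr[5]=11

Total inversions: 7

The array has 7 inversion(s): (0,1), (0,4), (1,4), (2,4), (2,5), (3,4), (3,5). Each pair (i,j) satisfies i < j and arr[i] > arr[j].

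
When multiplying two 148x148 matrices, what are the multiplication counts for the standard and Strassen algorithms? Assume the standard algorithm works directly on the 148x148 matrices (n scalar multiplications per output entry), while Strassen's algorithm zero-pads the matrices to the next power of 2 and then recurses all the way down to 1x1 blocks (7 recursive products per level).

Matrix multiplication for 148x148 matrices:

Strassen's algorithm requires power-of-2 dimensions. Pad 148x148 to 256x256 (next power of 2).

Standard algorithm: 148^3 = 3241792 multiplications
Strassen's algorithm: 7^(log2(256)) = 7^8 = 5764801 multiplications
Difference: 3241792 - 5764801 = -2523009 (Strassen uses MORE here due to padding overhead — for small or just-over-power-of-2 n, padding can outweigh the per-level savings)

Standard: 3241792 multiplications (148^3). Strassen: 5764801 multiplications (7^8, after padding to 256x256). Strassen reduces 8 recursive multiplications to 7 at each level.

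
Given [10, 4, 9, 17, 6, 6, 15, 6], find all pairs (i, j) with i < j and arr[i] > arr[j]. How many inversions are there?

Finding inversions in [10, 4, 9, 17, 6, 6, 15, 6]:

(0, 1): arr[0]=10 > arr[1]=4
(0, 2): arr[0]=10 > arr[2]=9
(0, 4): arr[0]=10 > arr[4]=6
(0, 5): arr[0]=10 > arr[5]=6
(0, 7): arr[0]=10 > arr[7]=6
(2, 4): arr[2]=9 > arr[4]=6
(2, 5): arr[2]=9 > arr[5]=6
(2, 7): arr[2]=9 > arr[7]=6
(3, 4): arr[3]=17 > arr[4]=6
(3, 5): arr[3]=17 > arr[5]=6
(3, 6): arr[3]=17 > arr[6]=15
(3, 7): arr[3]=17 > arr[7]=6
(6, 7): arr[6]=15 > arr[7]=6

Total inversions: 13

The array has 13 inversion(s): (0,1), (0,2), (0,4), (0,5), (0,7), (2,4), (2,5), (2,7), (3,4), (3,5), (3,6), (3,7), (6,7). Each pair (i,j) satisfies i < j and arr[i] > arr[j].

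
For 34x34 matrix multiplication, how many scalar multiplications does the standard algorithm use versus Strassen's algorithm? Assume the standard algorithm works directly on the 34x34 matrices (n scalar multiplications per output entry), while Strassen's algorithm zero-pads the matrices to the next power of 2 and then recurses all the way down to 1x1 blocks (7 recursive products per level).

Matrix multiplication for 34x34 matrices:

Strassen's algorithm requires power-of-2 dimensions. Pad 34x34 to 64x64 (next power of 2).

Standard algorithm: 34^3 = 39304 multiplications
Strassen's algorithm: 7^(log2(64)) = 7^6 = 117649 multiplications
Difference: 39304 - 117649 = -78345 (Strassen uses MORE here due to padding overhead — for small or just-over-power-of-2 n, padding can outweigh the per-level savings)

Standard: 39304 multiplications (34^3). Strassen: 117649 multiplications (7^6, after padding to 64x64). Strassen reduces 8 recursive multiplications to 7 at each level.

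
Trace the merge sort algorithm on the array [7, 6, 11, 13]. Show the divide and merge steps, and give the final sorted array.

Merge sort trace:

Split: [7, 6, 11, 13] -> [7, 6] and [11, 13]
  Split: [7, 6] -> [7] and [6]
  Merge: [7] + [6] -> [6, 7]
  Split: [11, 13] -> [11] and [13]
  Merge: [11] + [13] -> [11, 13]
Merge: [6, 7] + [11, 13] -> [6, 7, 11, 13]

Final sorted array: [6, 7, 11, 13]

The merge sort proceeds by recursively splitting the array and merging sorted halves.
After all merges, the sorted array is [6, 7, 11, 13].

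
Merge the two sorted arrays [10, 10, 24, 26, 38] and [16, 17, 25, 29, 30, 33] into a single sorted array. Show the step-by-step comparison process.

Merging process:

Compare 10 vs 16: take 10 from left. Merged: [10]
Compare 10 vs 16: take 10 from left. Merged: [10, 10]
Compare 24 vs 16: take 16 from right. Merged: [10, 10, 16]
Compare 24 vs 17: take 17 from right. Merged: [10, 10, 16, 17]
Compare 24 vs 25: take 24 from left. Merged: [10, 10, 16, 17, 24]
Compare 26 vs 25: take 25 from right. Merged: [10, 10, 16, 17, 24, 25]
Compare 26 vs 29: take 26 from left. Merged: [10, 10, 16, 17, 24, 25, 26]
Compare 38 vs 29: take 29 from right. Merged: [10, 10, 16, 17, 24, 25, 26, 29]
Compare 38 vs 30: take 30 from right. Merged: [10, 10, 16, 17, 24, 25, 26, 29, 30]
Compare 38 vs 33: take 33 from right. Merged: [10, 10, 16, 17, 24, 25, 26, 29, 30, 33]
Append remaining from left: [38]. Merged: [10, 10, 16, 17, 24, 25, 26, 29, 30, 33, 38]

Final merged array: [10, 10, 16, 17, 24, 25, 26, 29, 30, 33, 38]
Total comparisons: 10

The merged array is [10, 10, 16, 17, 24, 25, 26, 29, 30, 33, 38], requiring 10 comparisons. The merge step runs in O(n) time where n is the total number of elements.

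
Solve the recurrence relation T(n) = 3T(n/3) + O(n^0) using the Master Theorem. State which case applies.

Master Theorem for T(n) = 3T(n/3) + O(n^0):

a = 3, b = 3, c = 0
log_b(a) = log_3(3) = 1.0000

Case 1: c = 0 < log_3(3) = 1.0000
T(n) = O(n^(log_3 3)) = O(n)

For T(n) = 3T(n/3) + O(n^0): log_3(3) = 1.0000. This is Case 1 of the Master Theorem (c < log_b(a), work dominated by leaves), giving O(n).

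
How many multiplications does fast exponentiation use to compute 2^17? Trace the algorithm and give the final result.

Computing 2^17 by squaring (build up from 2^1; each line after the first costs one multiplication):

2^1 = 2
2^2 = (2^1)^2 = 2^2 = 4
2^4 = (2^2)^2 = 4^2 = 16
2^8 = (2^4)^2 = 16^2 = 256
2^16 = (2^8)^2 = 256^2 = 65536
2^17 = 2 * 2^16 = 2 * 65536 = 131072

Result: 131072
Multiplications needed: 5 (5 lines after 2^1)

2^17 = 131072. Using exponentiation by squaring, this requires 5 multiplications. The key idea: if the exponent is even, square the half-power; if odd, multiply by the base once.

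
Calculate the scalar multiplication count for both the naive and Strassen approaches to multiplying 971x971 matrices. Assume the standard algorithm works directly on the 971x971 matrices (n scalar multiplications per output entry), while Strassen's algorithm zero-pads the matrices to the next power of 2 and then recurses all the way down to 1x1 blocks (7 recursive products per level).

Matrix multiplication for 971x971 matrices:

Strassen's algorithm requires power-of-2 dimensions. Pad 971x971 to 1024x1024 (next power of 2).

Standard algorithm: 971^3 = 915498611 multiplications
Strassen's algorithm: 7^(log2(1024)) = 7^10 = 282475249 multiplications
Savings: 915498611 - 282475249 = 633023362 multiplications

Standard: 915498611 multiplications (971^3). Strassen: 282475249 multiplications (7^10, after padding to 1024x1024). Strassen reduces 8 recursive multiplications to 7 at each level.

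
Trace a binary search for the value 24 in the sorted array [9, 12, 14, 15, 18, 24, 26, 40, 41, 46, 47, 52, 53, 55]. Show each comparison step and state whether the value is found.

Binary search for 24 in [9, 12, 14, 15, 18, 24, 26, 40, 41, 46, 47, 52, 53, 55]:

lo=0, hi=13, mid=6, arr[mid]=26 -> 26 > 24, search left half
lo=0, hi=5, mid=2, arr[mid]=14 -> 14 < 24, search right half
lo=3, hi=5, mid=4, arr[mid]=18 -> 18 < 24, search right half
lo=5, hi=5, mid=5, arr[mid]=24 -> Found target at index 5!

Binary search finds 24 at index 5 after 4 comparisons. The search repeatedly halves the search space by comparing with the middle element.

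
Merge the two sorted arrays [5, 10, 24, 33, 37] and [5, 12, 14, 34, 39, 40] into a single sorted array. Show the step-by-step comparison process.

Merging process:

Compare 5 vs 5: take 5 from left. Merged: [5]
Compare 10 vs 5: take 5 from right. Merged: [5, 5]
Compare 10 vs 12: take 10 from left. Merged: [5, 5, 10]
Compare 24 vs 12: take 12 from right. Merged: [5, 5, 10, 12]
Compare 24 vs 14: take 14 from right. Merged: [5, 5, 10, 12, 14]
Compare 24 vs 34: take 24 from left. Merged: [5, 5, 10, 12, 14, 24]
Compare 33 vs 34: take 33 from left. Merged: [5, 5, 10, 12, 14, 24, 33]
Compare 37 vs 34: take 34 from right. Merged: [5, 5, 10, 12, 14, 24, 33, 34]
Compare 37 vs 39: take 37 from left. Merged: [5, 5, 10, 12, 14, 24, 33, 34, 37]
Append remaining from right: [39, 40]. Merged: [5, 5, 10, 12, 14, 24, 33, 34, 37, 39, 40]

Final merged array: [5, 5, 10, 12, 14, 24, 33, 34, 37, 39, 40]
Total comparisons: 9

The merged array is [5, 5, 10, 12, 14, 24, 33, 34, 37, 39, 40], requiring 9 comparisons. The merge step runs in O(n) time where n is the total number of elements.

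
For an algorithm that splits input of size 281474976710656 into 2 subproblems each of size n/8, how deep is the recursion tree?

For divide and conquer with division factor 8:

Problem sizes at each level:
Level 0: 281474976710656
Level 1: 35184372088832
Level 2: 4398046511104
Level 3: 549755813888
Level 4: 68719476736
Level 5: 8589934592
Level 6: 1073741824
Level 7: 134217728
Level 8: 16777216
Level 9: 2097152
Level 10: 262144
Level 11: 32768
Level 12: 4096
Level 13: 512
Level 14: 64
Level 15: 8
Level 16: 1

The root is level 0 and the size-1 base case is level 16 (the tree spans levels 0 through 16, i.e. 17 levels counting the root), so the depth is the number of divisions: log_8(281474976710656) = 16

The recursion tree depth is log_8(281474976710656) = 16. At each level, the problem size is divided by 8, so it takes 16 divisions to reduce to a base case of size 1. The algorithm makes 2 recursive calls at each level.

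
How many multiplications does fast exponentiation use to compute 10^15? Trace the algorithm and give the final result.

Computing 10^15 by squaring (build up from 10^1; each line after the first costs one multiplication):

10^1 = 10
10^2 = (10^1)^2 = 10^2 = 100
10^3 = 10 * 10^2 = 10 * 100 = 1000
10^6 = (10^3)^2 = 1000^2 = 1000000
10^7 = 10 * 10^6 = 10 * 1000000 = 10000000
10^14 = (10^7)^2 = 10000000^2 = 100000000000000
10^15 = 10 * 10^14 = 10 * 100000000000000 = 1000000000000000

Result: 1000000000000000
Multiplications needed: 6 (6 lines after 10^1)

10^15 = 1000000000000000. Using exponentiation by squaring, this requires 6 multiplications. The key idea: if the exponent is even, square the half-power; if odd, multiply by the base once.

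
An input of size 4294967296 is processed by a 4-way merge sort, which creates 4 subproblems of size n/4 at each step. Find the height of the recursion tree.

For divide and conquer with division factor 4:

Problem sizes at each level:
Level 0: 4294967296
Level 1: 1073741824
Level 2: 268435456
Level 3: 67108864
Level 4: 16777216
Level 5: 4194304
Level 6: 1048576
Level 7: 262144
Level 8: 65536
Level 9: 16384
Level 10: 4096
Level 11: 1024
Level 12: 256
Level 13: 64
Level 14: 16
Level 15: 4
Level 16: 1

The root is level 0 and the size-1 base case is level 16 (the tree spans levels 0 through 16, i.e. 17 levels counting the root), so the depth is the number of divisions: log_4(4294967296) = 16

The recursion tree depth is log_4(4294967296) = 16. At each level, the problem size is divided by 4, so it takes 16 divisions to reduce to a base case of size 1. The algorithm makes 4 recursive calls at each level.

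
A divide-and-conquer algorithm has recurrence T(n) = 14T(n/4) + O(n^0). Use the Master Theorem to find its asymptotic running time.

Master Theorem for T(n) = 14T(n/4) + O(n^0):

a = 14, b = 4, c = 0
log_b(a) = log_4(14) = 1.9037

Case 1: c = 0 < log_4(14) = 1.9037
T(n) = O(n^(log_4 14))

For T(n) = 14T(n/4) + O(n^0): log_4(14) = 1.9037. This is Case 1 of the Master Theorem (c < log_b(a), work dominated by leaves), giving O(n^(log_4 14)).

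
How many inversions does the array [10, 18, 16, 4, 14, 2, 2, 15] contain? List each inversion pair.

Finding inversions in [10, 18, 16, 4, 14, 2, 2, 15]:

(0, 3): arr[0]=10 > arr[3]=4
(0, 5): arr[0]=10 > arr[5]=2
(0, 6): arr[0]=10 > arr[6]=2
(1, 2): arr[1]=18 > arr[2]=16
(1, 3): arr[1]=18 > arr[3]=4
(1, 4): arr[1]=18 > arr[4]=14
(1, 5): arr[1]=18 > arr[5]=2
(1, 6): arr[1]=18 > arr[6]=2
(1, 7): arr[1]=18 > arr[7]=15
(2, 3): arr[2]=16 > arr[3]=4
(2, 4): arr[2]=16 > arr[4]=14
(2, 5): arr[2]=16 > arr[5]=2
(2, 6): arr[2]=16 > arr[6]=2
(2, 7): arr[2]=16 > arr[7]=15
(3, 5): arr[3]=4 > arr[5]=2
(3, 6): arr[3]=4 > arr[6]=2
(4, 5): arr[4]=14 > arr[5]=2
(4, 6): arr[4]=14 > arr[6]=2

Total inversions: 18

The array has 18 inversion(s): (0,3), (0,5), (0,6), (1,2), (1,3), (1,4), (1,5), (1,6), (1,7), (2,3), (2,4), (2,5), (2,6), (2,7), (3,5), (3,6), (4,5), (4,6). Each pair (i,j) satisfies i < j and arr[i] > arr[j].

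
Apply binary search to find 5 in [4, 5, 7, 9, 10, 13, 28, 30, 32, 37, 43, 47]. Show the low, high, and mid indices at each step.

Binary search for 5 in [4, 5, 7, 9, 10, 13, 28, 30, 32, 37, 43, 47]:

lo=0, hi=11, mid=5, arr[mid]=13 -> 13 > 5, search left half
lo=0, hi=4, mid=2, arr[mid]=7 -> 7 > 5, search left half
lo=0, hi=1, mid=0, arr[mid]=4 -> 4 < 5, search right half
lo=1, hi=1, mid=1, arr[mid]=5 -> Found target at index 1!

Binary search finds 5 at index 1 after 4 comparisons. The search repeatedly halves the search space by comparing with the middle element.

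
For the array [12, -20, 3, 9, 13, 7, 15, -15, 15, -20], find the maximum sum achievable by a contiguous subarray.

Using Kadane's algorithm on [12, -20, 3, 9, 13, 7, 15, -15, 15, -20]:

Scanning through the array:
Position 1 (value -20): max_ending_here = -8, max_so_far = 12
Position 2 (value 3): max_ending_here = 3, max_so_far = 12
Position 3 (value 9): max_ending_here = 12, max_so_far = 12
Position 4 (value 13): max_ending_here = 25, max_so_far = 25
Position 5 (value 7): max_ending_here = 32, max_so_far = 32
Position 6 (value 15): max_ending_here = 47, max_so_far = 47
Position 7 (value -15): max_ending_here = 32, max_so_far = 47
Position 8 (value 15): max_ending_here = 47, max_so_far = 47
Position 9 (value -20): max_ending_here = 27, max_so_far = 47

Maximum subarray: [3, 9, 13, 7, 15]
Maximum sum: 47

The maximum subarray is [3, 9, 13, 7, 15] with sum 47. This subarray runs from index 2 to index 6.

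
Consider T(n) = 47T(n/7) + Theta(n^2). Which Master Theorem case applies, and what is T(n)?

Master Theorem for T(n) = 47T(n/7) + O(n^2):

a = 47, b = 7, c = 2
log_b(a) = log_7(47) = 1.9786

Case 3: c = 2 > log_7(47) = 1.9786
T(n) = O(n^2) = O(n^2)

For T(n) = 47T(n/7) + O(n^2): log_7(47) = 1.9786. This is Case 3 of the Master Theorem (c > log_b(a), work dominated by root), giving O(n^2).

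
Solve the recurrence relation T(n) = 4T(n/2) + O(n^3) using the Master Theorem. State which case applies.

Master Theorem for T(n) = 4T(n/2) + O(n^3):

a = 4, b = 2, c = 3
log_b(a) = log_2(4) = 2.0000

Case 3: c = 3 > log_2(4) = 2.0000
T(n) = O(n^3) = O(n^3)

For T(n) = 4T(n/2) + O(n^3): log_2(4) = 2.0000. This is Case 3 of the Master Theorem (c > log_b(a), work dominated by root), giving O(n^3).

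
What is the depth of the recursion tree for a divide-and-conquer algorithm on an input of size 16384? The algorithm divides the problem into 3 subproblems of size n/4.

For divide and conquer with division factor 4:

Problem sizes at each level:
Level 0: 16384
Level 1: 4096
Level 2: 1024
Level 3: 256
Level 4: 64
Level 5: 16
Level 6: 4
Level 7: 1

The root is level 0 and the size-1 base case is level 7 (the tree spans levels 0 through 7, i.e. 8 levels counting the root), so the depth is the number of divisions: log_4(16384) = 7

The recursion tree depth is log_4(16384) = 7. At each level, the problem size is divided by 4, so it takes 7 divisions to reduce to a base case of size 1. The algorithm makes 3 recursive calls at each level.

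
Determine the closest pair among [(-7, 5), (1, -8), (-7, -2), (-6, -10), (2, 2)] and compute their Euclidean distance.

Computing all pairwise distances among 5 points:

d((-7, 5), (1, -8)) = 15.2643
d((-7, 5), (-7, -2)) = 7.0 <-- minimum
d((-7, 5), (-6, -10)) = 15.0333
d((-7, 5), (2, 2)) = 9.4868
d((1, -8), (-7, -2)) = 10.0
d((1, -8), (-6, -10)) = 7.2801
d((1, -8), (2, 2)) = 10.0499
d((-7, -2), (-6, -10)) = 8.0623
d((-7, -2), (2, 2)) = 9.8489
d((-6, -10), (2, 2)) = 14.4222

Closest pair: (-7, 5) and (-7, -2) with distance 7.0

The closest pair is (-7, 5) and (-7, -2) with Euclidean distance 7.0. For 5 points, brute-force pairwise comparison is shown above. For large n, the divide-and-conquer algorithm (sort by x, recurse on halves, check the dividing strip) achieves O(n log n).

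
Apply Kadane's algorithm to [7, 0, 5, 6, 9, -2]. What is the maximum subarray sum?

Using Kadane's algorithm on [7, 0, 5, 6, 9, -2]:

Scanning through the array:
Position 1 (value 0): max_ending_here = 7, max_so_far = 7
Position 2 (value 5): max_ending_here = 12, max_so_far = 12
Position 3 (value 6): max_ending_here = 18, max_so_far = 18
Position 4 (value 9): max_ending_here = 27, max_so_far = 27
Position 5 (value -2): max_ending_here = 25, max_so_far = 27

Maximum subarray: [7, 0, 5, 6, 9]
Maximum sum: 27

The maximum subarray is [7, 0, 5, 6, 9] with sum 27. This subarray runs from index 0 to index 4.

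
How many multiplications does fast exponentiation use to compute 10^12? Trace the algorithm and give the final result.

Computing 10^12 by squaring (build up from 10^1; each line after the first costs one multiplication):

10^1 = 10
10^2 = (10^1)^2 = 10^2 = 100
10^3 = 10 * 10^2 = 10 * 100 = 1000
10^6 = (10^3)^2 = 1000^2 = 1000000
10^12 = (10^6)^2 = 1000000^2 = 1000000000000

Result: 1000000000000
Multiplications needed: 4 (4 lines after 10^1)

10^12 = 1000000000000. Using exponentiation by squaring, this requires 4 multiplications. The key idea: if the exponent is even, square the half-power; if odd, multiply by the base once.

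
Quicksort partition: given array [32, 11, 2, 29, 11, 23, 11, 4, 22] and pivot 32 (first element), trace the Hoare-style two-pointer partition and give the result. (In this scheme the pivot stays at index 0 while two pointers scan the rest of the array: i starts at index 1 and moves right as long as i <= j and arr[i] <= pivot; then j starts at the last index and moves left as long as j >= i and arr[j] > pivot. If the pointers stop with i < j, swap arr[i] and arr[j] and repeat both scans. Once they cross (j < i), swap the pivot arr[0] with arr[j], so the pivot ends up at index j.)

Hoare-style two-pointer partition with pivot = 32:

Initial array: [32, 11, 2, 29, 11, 23, 11, 4, 22]

Pointers start at i = 1, j = 8.
i ends at 9, j ends at 8: the pointers have crossed (j < i), so scanning stops.

Swap pivot arr[0] with arr[8] to place pivot at position 8: [22, 11, 2, 29, 11, 23, 11, 4, 32]
Pivot position: 8

After partitioning with pivot 32, the array becomes [22, 11, 2, 29, 11, 23, 11, 4, 32]. The pivot is placed at index 8. All elements to the left of the pivot are <= 32, and all elements to the right are > 32.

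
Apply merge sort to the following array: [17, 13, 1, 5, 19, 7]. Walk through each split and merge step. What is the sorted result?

Merge sort trace:

Split: [17, 13, 1, 5, 19, 7] -> [17, 13, 1] and [5, 19, 7]
  Split: [17, 13, 1] -> [17] and [13, 1]
    Split: [13, 1] -> [13] and [1]
    Merge: [13] + [1] -> [1, 13]
  Merge: [17] + [1, 13] -> [1, 13, 17]
  Split: [5, 19, 7] -> [5] and [19, 7]
    Split: [19, 7] -> [19] and [7]
    Merge: [19] + [7] -> [7, 19]
  Merge: [5] + [7, 19] -> [5, 7, 19]
Merge: [1, 13, 17] + [5, 7, 19] -> [1, 5, 7, 13, 17, 19]

Final sorted array: [1, 5, 7, 13, 17, 19]

The merge sort proceeds by recursively splitting the array and merging sorted halves.
After all merges, the sorted array is [1, 5, 7, 13, 17, 19].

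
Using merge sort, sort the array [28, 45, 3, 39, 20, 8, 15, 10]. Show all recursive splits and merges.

Merge sort trace:

Split: [28, 45, 3, 39, 20, 8, 15, 10] -> [28, 45, 3, 39] and [20, 8, 15, 10]
  Split: [28, 45, 3, 39] -> [28, 45] and [3, 39]
    Split: [28, 45] -> [28] and [45]
    Merge: [28] + [45] -> [28, 45]
    Split: [3, 39] -> [3] and [39]
    Merge: [3] + [39] -> [3, 39]
  Merge: [28, 45] + [3, 39] -> [3, 28, 39, 45]
  Split: [20, 8, 15, 10] -> [20, 8] and [15, 10]
    Split: [20, 8] -> [20] and [8]
    Merge: [20] + [8] -> [8, 20]
    Split: [15, 10] -> [15] and [10]
    Merge: [15] + [10] -> [10, 15]
  Merge: [8, 20] + [10, 15] -> [8, 10, 15, 20]
Merge: [3, 28, 39, 45] + [8, 10, 15, 20] -> [3, 8, 10, 15, 20, 28, 39, 45]

Final sorted array: [3, 8, 10, 15, 20, 28, 39, 45]

The merge sort proceeds by recursively splitting the array and merging sorted halves.
After all merges, the sorted array is [3, 8, 10, 15, 20, 28, 39, 45].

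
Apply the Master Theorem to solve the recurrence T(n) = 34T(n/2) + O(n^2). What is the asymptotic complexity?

Master Theorem for T(n) = 34T(n/2) + O(n^2):

a = 34, b = 2, c = 2
log_b(a) = log_2(34) = 5.0875

Case 1: c = 2 < log_2(34) = 5.0875
T(n) = O(n^(log_2 34))

For T(n) = 34T(n/2) + O(n^2): log_2(34) = 5.0875. This is Case 1 of the Master Theorem (c < log_b(a), work dominated by leaves), giving O(n^(log_2 34)).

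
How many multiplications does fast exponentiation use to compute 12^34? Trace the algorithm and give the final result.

Computing 12^34 by squaring (build up from 12^1; each line after the first costs one multiplication):

12^1 = 12
12^2 = (12^1)^2 = 12^2 = 144
12^4 = (12^2)^2 = 144^2 = 20736
12^8 = (12^4)^2 = 20736^2 = 429981696
12^16 = (12^8)^2 = 429981696^2 = 184884258895036416
12^17 = 12 * 12^16 = 12 * 184884258895036416 = 2218611106740436992
12^34 = (12^17)^2 = 2218611106740436992^2 = 4922235242952026704037113243122008064

Result: 4922235242952026704037113243122008064
Multiplications needed: 6 (6 lines after 12^1)

12^34 = 4922235242952026704037113243122008064. Using exponentiation by squaring, this requires 6 multiplications. The key idea: if the exponent is even, square the half-power; if odd, multiply by the base once.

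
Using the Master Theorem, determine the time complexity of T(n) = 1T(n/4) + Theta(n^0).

Master Theorem for T(n) = 1T(n/4) + O(n^0):

a = 1, b = 4, c = 0
log_b(a) = log_4(1) = 0.0000

Case 2: c = 0 = log_4(1) = 0.0000
T(n) = O(n^0 log n) = O(log n)

For T(n) = 1T(n/4) + O(n^0): log_4(1) = 0.0000. This is Case 2 of the Master Theorem (c = log_b(a), equal work at all levels), giving O(log n).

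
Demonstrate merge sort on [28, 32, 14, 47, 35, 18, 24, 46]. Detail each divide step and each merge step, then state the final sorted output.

Merge sort trace:

Split: [28, 32, 14, 47, 35, 18, 24, 46] -> [28, 32, 14, 47] and [35, 18, 24, 46]
  Split: [28, 32, 14, 47] -> [28, 32] and [14, 47]
    Split: [28, 32] -> [28] and [32]
    Merge: [28] + [32] -> [28, 32]
    Split: [14, 47] -> [14] and [47]
    Merge: [14] + [47] -> [14, 47]
  Merge: [28, 32] + [14, 47] -> [14, 28, 32, 47]
  Split: [35, 18, 24, 46] -> [35, 18] and [24, 46]
    Split: [35, 18] -> [35] and [18]
    Merge: [35] + [18] -> [18, 35]
    Split: [24, 46] -> [24] and [46]
    Merge: [24] + [46] -> [24, 46]
  Merge: [18, 35] + [24, 46] -> [18, 24, 35, 46]
Merge: [14, 28, 32, 47] + [18, 24, 35, 46] -> [14, 18, 24, 28, 32, 35, 46, 47]

Final sorted array: [14, 18, 24, 28, 32, 35, 46, 47]

The merge sort proceeds by recursively splitting the array and merging sorted halves.
After all merges, the sorted array is [14, 18, 24, 28, 32, 35, 46, 47].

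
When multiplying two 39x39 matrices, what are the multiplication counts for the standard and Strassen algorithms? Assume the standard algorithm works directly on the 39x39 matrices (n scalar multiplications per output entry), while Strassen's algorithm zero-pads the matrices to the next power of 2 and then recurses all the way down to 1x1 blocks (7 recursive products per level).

Matrix multiplication for 39x39 matrices:

Strassen's algorithm requires power-of-2 dimensions. Pad 39x39 to 64x64 (next power of 2).

Standard algorithm: 39^3 = 59319 multiplications
Strassen's algorithm: 7^(log2(64)) = 7^6 = 117649 multiplications
Difference: 59319 - 117649 = -58330 (Strassen uses MORE here due to padding overhead — for small or just-over-power-of-2 n, padding can outweigh the per-level savings)

Standard: 59319 multiplications (39^3). Strassen: 117649 multiplications (7^6, after padding to 64x64). Strassen reduces 8 recursive multiplications to 7 at each level.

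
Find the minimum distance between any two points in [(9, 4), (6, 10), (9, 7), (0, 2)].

Computing all pairwise distances among 4 points:

d((9, 4), (6, 10)) = 6.7082
d((9, 4), (9, 7)) = 3.0 <-- minimum
d((9, 4), (0, 2)) = 9.2195
d((6, 10), (9, 7)) = 4.2426
d((6, 10), (0, 2)) = 10.0
d((9, 7), (0, 2)) = 10.2956

Closest pair: (9, 4) and (9, 7) with distance 3.0

The closest pair is (9, 4) and (9, 7) with Euclidean distance 3.0. For 4 points, brute-force pairwise comparison is shown above. For large n, the divide-and-conquer algorithm (sort by x, recurse on halves, check the dividing strip) achieves O(n log n).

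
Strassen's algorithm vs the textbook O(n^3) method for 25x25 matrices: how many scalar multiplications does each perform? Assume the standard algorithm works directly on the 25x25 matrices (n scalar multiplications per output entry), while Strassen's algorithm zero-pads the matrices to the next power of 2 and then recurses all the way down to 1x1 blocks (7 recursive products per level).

Matrix multiplication for 25x25 matrices:

Strassen's algorithm requires power-of-2 dimensions. Pad 25x25 to 32x32 (next power of 2).

Standard algorithm: 25^3 = 15625 multiplications
Strassen's algorithm: 7^(log2(32)) = 7^5 = 16807 multiplications
Difference: 15625 - 16807 = -1182 (Strassen uses MORE here due to padding overhead — for small or just-over-power-of-2 n, padding can outweigh the per-level savings)

Standard: 15625 multiplications (25^3). Strassen: 16807 multiplications (7^5, after padding to 32x32). Strassen reduces 8 recursive multiplications to 7 at each level.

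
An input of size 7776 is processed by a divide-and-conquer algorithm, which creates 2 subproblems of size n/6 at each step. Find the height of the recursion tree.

For divide and conquer with division factor 6:

Problem sizes at each level:
Level 0: 7776
Level 1: 1296
Level 2: 216
Level 3: 36
Level 4: 6
Level 5: 1

The root is level 0 and the size-1 base case is level 5 (the tree spans levels 0 through 5, i.e. 6 levels counting the root), so the depth is the number of divisions: log_6(7776) = 5

The recursion tree depth is log_6(7776) = 5. At each level, the problem size is divided by 6, so it takes 5 divisions to reduce to a base case of size 1. The algorithm makes 2 recursive calls at each level.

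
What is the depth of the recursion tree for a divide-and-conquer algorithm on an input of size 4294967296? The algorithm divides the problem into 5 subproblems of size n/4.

For divide and conquer with division factor 4:

Problem sizes at each level:
Level 0: 4294967296
Level 1: 1073741824
Level 2: 268435456
Level 3: 67108864
Level 4: 16777216
Level 5: 4194304
Level 6: 1048576
Level 7: 262144
Level 8: 65536
Level 9: 16384
Level 10: 4096
Level 11: 1024
Level 12: 256
Level 13: 64
Level 14: 16
Level 15: 4
Level 16: 1

The root is level 0 and the size-1 base case is level 16 (the tree spans levels 0 through 16, i.e. 17 levels counting the root), so the depth is the number of divisions: log_4(4294967296) = 16

The recursion tree depth is log_4(4294967296) = 16. At each level, the problem size is divided by 4, so it takes 16 divisions to reduce to a base case of size 1. The algorithm makes 5 recursive calls at each level.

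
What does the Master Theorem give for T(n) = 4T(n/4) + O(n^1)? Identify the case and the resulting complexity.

Master Theorem for T(n) = 4T(n/4) + O(n^1):

a = 4, b = 4, c = 1
log_b(a) = log_4(4) = 1.0000

Case 2: c = 1 = log_4(4) = 1.0000
T(n) = O(n^1 log n) = O(n log n)

For T(n) = 4T(n/4) + O(n^1): log_4(4) = 1.0000. This is Case 2 of the Master Theorem (c = log_b(a), equal work at all levels), giving O(n log n).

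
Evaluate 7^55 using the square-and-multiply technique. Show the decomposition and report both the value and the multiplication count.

Computing 7^55 by squaring (build up from 7^1; each line after the first costs one multiplication):

7^1 = 7
7^2 = (7^1)^2 = 7^2 = 49
7^3 = 7 * 7^2 = 7 * 49 = 343
7^6 = (7^3)^2 = 343^2 = 117649
7^12 = (7^6)^2 = 117649^2 = 13841287201
7^13 = 7 * 7^12 = 7 * 13841287201 = 96889010407
7^26 = (7^13)^2 = 96889010407^2 = 9387480337647754305649
7^27 = 7 * 7^26 = 7 * 9387480337647754305649 = 65712362363534280139543
7^54 = (7^27)^2 = 65712362363534280139543^2 = 4318114567396436564035293097707728087552248849
7^55 = 7 * 7^54 = 7 * 4318114567396436564035293097707728087552248849 = 30226801971775055948247051683954096612865741943

Result: 30226801971775055948247051683954096612865741943
Multiplications needed: 9 (9 lines after 7^1)

7^55 = 30226801971775055948247051683954096612865741943. Using exponentiation by squaring, this requires 9 multiplications. The key idea: if the exponent is even, square the half-power; if odd, multiply by the base once.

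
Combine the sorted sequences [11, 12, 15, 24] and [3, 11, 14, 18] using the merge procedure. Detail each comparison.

Merging process:

Compare 11 vs 3: take 3 from right. Merged: [3]
Compare 11 vs 11: take 11 from left. Merged: [3, 11]
Compare 12 vs 11: take 11 from right. Merged: [3, 11, 11]
Compare 12 vs 14: take 12 from left. Merged: [3, 11, 11, 12]
Compare 15 vs 14: take 14 from right. Merged: [3, 11, 11, 12, 14]
Compare 15 vs 18: take 15 from left. Merged: [3, 11, 11, 12, 14, 15]
Compare 24 vs 18: take 18 from right. Merged: [3, 11, 11, 12, 14, 15, 18]
Append remaining from left: [24]. Merged: [3, 11, 11, 12, 14, 15, 18, 24]

Final merged array: [3, 11, 11, 12, 14, 15, 18, 24]
Total comparisons: 7

The merged array is [3, 11, 11, 12, 14, 15, 18, 24], requiring 7 comparisons. The merge step runs in O(n) time where n is the total number of elements.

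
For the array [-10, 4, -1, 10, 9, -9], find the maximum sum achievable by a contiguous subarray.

Using Kadane's algorithm on [-10, 4, -1, 10, 9, -9]:

Scanning through the array:
Position 1 (value 4): max_ending_here = 4, max_so_far = 4
Position 2 (value -1): max_ending_here = 3, max_so_far = 4
Position 3 (value 10): max_ending_here = 13, max_so_far = 13
Position 4 (value 9): max_ending_here = 22, max_so_far = 22
Position 5 (value -9): max_ending_here = 13, max_so_far = 22

Maximum subarray: [4, -1, 10, 9]
Maximum sum: 22

The maximum subarray is [4, -1, 10, 9] with sum 22. This subarray runs from index 1 to index 4.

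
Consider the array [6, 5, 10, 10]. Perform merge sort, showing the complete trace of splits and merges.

Merge sort trace:

Split: [6, 5, 10, 10] -> [6, 5] and [10, 10]
  Split: [6, 5] -> [6] and [5]
  Merge: [6] + [5] -> [5, 6]
  Split: [10, 10] -> [10] and [10]
  Merge: [10] + [10] -> [10, 10]
Merge: [5, 6] + [10, 10] -> [5, 6, 10, 10]

Final sorted array: [5, 6, 10, 10]

The merge sort proceeds by recursively splitting the array and merging sorted halves.
After all merges, the sorted array is [5, 6, 10, 10].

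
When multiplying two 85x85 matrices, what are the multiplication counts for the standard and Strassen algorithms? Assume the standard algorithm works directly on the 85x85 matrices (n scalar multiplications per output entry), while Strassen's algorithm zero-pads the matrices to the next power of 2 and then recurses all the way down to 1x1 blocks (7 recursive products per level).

Matrix multiplication for 85x85 matrices:

Strassen's algorithm requires power-of-2 dimensions. Pad 85x85 to 128x128 (next power of 2).

Standard algorithm: 85^3 = 614125 multiplications
Strassen's algorithm: 7^(log2(128)) = 7^7 = 823543 multiplications
Difference: 614125 - 823543 = -209418 (Strassen uses MORE here due to padding overhead — for small or just-over-power-of-2 n, padding can outweigh the per-level savings)

Standard: 614125 multiplications (85^3). Strassen: 823543 multiplications (7^7, after padding to 128x128). Strassen reduces 8 recursive multiplications to 7 at each level.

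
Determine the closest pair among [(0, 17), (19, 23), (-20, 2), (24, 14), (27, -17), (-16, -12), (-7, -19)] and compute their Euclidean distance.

Computing all pairwise distances among 7 points:

d((0, 17), (19, 23)) = 19.9249
d((0, 17), (-20, 2)) = 25.0
d((0, 17), (24, 14)) = 24.1868
d((0, 17), (27, -17)) = 43.4166
d((0, 17), (-16, -12)) = 33.121
d((0, 17), (-7, -19)) = 36.6742
d((19, 23), (-20, 2)) = 44.2945
d((19, 23), (24, 14)) = 10.2956 <-- minimum
d((19, 23), (27, -17)) = 40.7922
d((19, 23), (-16, -12)) = 49.4975
d((19, 23), (-7, -19)) = 49.3964
d((-20, 2), (24, 14)) = 45.607
d((-20, 2), (27, -17)) = 50.6952
d((-20, 2), (-16, -12)) = 14.5602
d((-20, 2), (-7, -19)) = 24.6982
d((24, 14), (27, -17)) = 31.1448
d((24, 14), (-16, -12)) = 47.7074
d((24, 14), (-7, -19)) = 45.2769
d((27, -17), (-16, -12)) = 43.2897
d((27, -17), (-7, -19)) = 34.0588
d((-16, -12), (-7, -19)) = 11.4018

Closest pair: (19, 23) and (24, 14) with distance 10.2956

The closest pair is (19, 23) and (24, 14) with Euclidean distance 10.2956. For 7 points, brute-force pairwise comparison is shown above. For large n, the divide-and-conquer algorithm (sort by x, recurse on halves, check the dividing strip) achieves O(n log n).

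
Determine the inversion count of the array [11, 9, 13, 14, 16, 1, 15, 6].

Finding inversions in [11, 9, 13, 14, 16, 1, 15, 6]:

(0, 1): arr[0]=11 > arr[1]=9
(0, 5): arr[0]=11 > arr[5]=1
(0, 7): arr[0]=11 > arr[7]=6
(1, 5): arr[1]=9 > arr[5]=1
(1, 7): arr[1]=9 > arr[7]=6
(2, 5): arr[2]=13 > arr[5]=1
(2, 7): arr[2]=13 > arr[7]=6
(3, 5): arr[3]=14 > arr[5]=1
(3, 7): arr[3]=14 > arr[7]=6
(4, 5): arr[4]=16 > arr[5]=1
(4, 6): arr[4]=16 > arr[6]=15
(4, 7): arr[4]=16 > arr[7]=6
(6, 7): arr[6]=15 > arr[7]=6

Total inversions: 13

The array has 13 inversion(s): (0,1), (0,5), (0,7), (1,5), (1,7), (2,5), (2,7), (3,5), (3,7), (4,5), (4,6), (4,7), (6,7). Each pair (i,j) satisfies i < j and arr[i] > arr[j].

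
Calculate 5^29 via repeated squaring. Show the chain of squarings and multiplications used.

Computing 5^29 by squaring (build up from 5^1; each line after the first costs one multiplication):

5^1 = 5
5^2 = (5^1)^2 = 5^2 = 25
5^3 = 5 * 5^2 = 5 * 25 = 125
5^6 = (5^3)^2 = 125^2 = 15625
5^7 = 5 * 5^6 = 5 * 15625 = 78125
5^14 = (5^7)^2 = 78125^2 = 6103515625
5^28 = (5^14)^2 = 6103515625^2 = 37252902984619140625
5^29 = 5 * 5^28 = 5 * 37252902984619140625 = 186264514923095703125

Result: 186264514923095703125
Multiplications needed: 7 (7 lines after 5^1)

5^29 = 186264514923095703125. Using exponentiation by squaring, this requires 7 multiplications. The key idea: if the exponent is even, square the half-power; if odd, multiply by the base once.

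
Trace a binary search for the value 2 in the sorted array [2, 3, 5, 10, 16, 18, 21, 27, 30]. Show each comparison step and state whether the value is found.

Binary search for 2 in [2, 3, 5, 10, 16, 18, 21, 27, 30]:

lo=0, hi=8, mid=4, arr[mid]=16 -> 16 > 2, search left half
lo=0, hi=3, mid=1, arr[mid]=3 -> 3 > 2, search left half
lo=0, hi=0, mid=0, arr[mid]=2 -> Found target at index 0!

Binary search finds 2 at index 0 after 3 comparisons. The search repeatedly halves the search space by comparing with the middle element.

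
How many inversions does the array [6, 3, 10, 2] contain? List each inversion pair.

Finding inversions in [6, 3, 10, 2]:

(0, 1): arr[0]=6 > arr[1]=3
(0, 3): arr[0]=6 > arr[3]=2
(1, 3): arr[1]=3 > arr[3]=2
(2, 3): arr[2]=10 > arr[3]=2

Total inversions: 4

The array has 4 inversion(s): (0,1), (0,3), (1,3), (2,3). Each pair (i,j) satisfies i < j and arr[i] > arr[j].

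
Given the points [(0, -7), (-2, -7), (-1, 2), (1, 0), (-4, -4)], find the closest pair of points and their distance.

Computing all pairwise distances among 5 points:

d((0, -7), (-2, -7)) = 2.0 <-- minimum
d((0, -7), (-1, 2)) = 9.0554
d((0, -7), (1, 0)) = 7.0711
d((0, -7), (-4, -4)) = 5.0
d((-2, -7), (-1, 2)) = 9.0554
d((-2, -7), (1, 0)) = 7.6158
d((-2, -7), (-4, -4)) = 3.6056
d((-1, 2), (1, 0)) = 2.8284
d((-1, 2), (-4, -4)) = 6.7082
d((1, 0), (-4, -4)) = 6.4031

Closest pair: (0, -7) and (-2, -7) with distance 2.0

The closest pair is (0, -7) and (-2, -7) with Euclidean distance 2.0. For 5 points, brute-force pairwise comparison is shown above. For large n, the divide-and-conquer algorithm (sort by x, recurse on halves, check the dividing strip) achieves O(n log n).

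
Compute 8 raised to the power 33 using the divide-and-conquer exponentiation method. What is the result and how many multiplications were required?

Computing 8^33 by squaring (build up from 8^1; each line after the first costs one multiplication):

8^1 = 8
8^2 = (8^1)^2 = 8^2 = 64
8^4 = (8^2)^2 = 64^2 = 4096
8^8 = (8^4)^2 = 4096^2 = 16777216
8^16 = (8^8)^2 = 16777216^2 = 281474976710656
8^32 = (8^16)^2 = 281474976710656^2 = 79228162514264337593543950336
8^33 = 8 * 8^32 = 8 * 79228162514264337593543950336 = 633825300114114700748351602688

Result: 633825300114114700748351602688
Multiplications needed: 6 (6 lines after 8^1)

8^33 = 633825300114114700748351602688. Using exponentiation by squaring, this requires 6 multiplications. The key idea: if the exponent is even, square the half-power; if odd, multiply by the base once.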